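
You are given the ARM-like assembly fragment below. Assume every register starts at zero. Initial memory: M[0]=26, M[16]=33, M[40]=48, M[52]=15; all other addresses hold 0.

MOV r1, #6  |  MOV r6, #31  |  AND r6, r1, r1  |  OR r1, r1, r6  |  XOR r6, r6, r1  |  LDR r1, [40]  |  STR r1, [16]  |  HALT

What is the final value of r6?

0

after MOV r1, #6: r1=6
after MOV r6, #31: r6=31
after AND r6, r1, r1: r6=6&6=6
after OR r1, r1, r6: r1=6|6=6
after XOR r6, r6, r1: r6=6^6=0
after LDR r1, [40]: r1=M[40]=48
STR r1, [16] → M[16]=48
halt.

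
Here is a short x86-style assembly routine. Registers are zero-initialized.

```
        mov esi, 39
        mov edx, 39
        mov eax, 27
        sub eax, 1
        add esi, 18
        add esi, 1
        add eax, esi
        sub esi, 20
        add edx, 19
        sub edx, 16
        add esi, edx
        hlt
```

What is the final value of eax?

esi=39
edx=39
eax=27
eax=27-1=26
esi=39+18=57
esi=57+1=58
eax=26+58=84
esi=58-20=38
edx=39+19=58
edx=58-16=42
esi=38+42=80
halt.

84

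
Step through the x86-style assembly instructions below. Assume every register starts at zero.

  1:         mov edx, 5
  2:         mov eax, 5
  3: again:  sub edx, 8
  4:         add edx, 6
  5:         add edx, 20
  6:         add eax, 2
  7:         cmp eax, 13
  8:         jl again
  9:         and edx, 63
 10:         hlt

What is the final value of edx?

mov edx, 5 → edx=5
mov eax, 5 → eax=5
sub edx, 8 → edx=5-8=-3
add edx, 6 → edx=(-3)+6=3
add edx, 20 → edx=3+20=23
add eax, 2 → eax=5+2=7
cmp eax, 13  (cmp 7,13)
jl again: taken
sub edx, 8 → edx=23-8=15
add edx, 6 → edx=15+6=21
add edx, 20 → edx=21+20=41
add eax, 2 → eax=7+2=9
cmp eax, 13  (cmp 9,13)
jl again: taken
sub edx, 8 → edx=41-8=33
add edx, 6 → edx=33+6=39
add edx, 20 → edx=39+20=59
add eax, 2 → eax=9+2=11
cmp eax, 13  (cmp 11,13)
jl again: taken
sub edx, 8 → edx=59-8=51
add edx, 6 → edx=51+6=57
add edx, 20 → edx=57+20=77
add eax, 2 → eax=11+2=13
cmp eax, 13  (cmp 13,13)
jl again: not taken
and edx, 63 → edx=77&63=13
halt.

13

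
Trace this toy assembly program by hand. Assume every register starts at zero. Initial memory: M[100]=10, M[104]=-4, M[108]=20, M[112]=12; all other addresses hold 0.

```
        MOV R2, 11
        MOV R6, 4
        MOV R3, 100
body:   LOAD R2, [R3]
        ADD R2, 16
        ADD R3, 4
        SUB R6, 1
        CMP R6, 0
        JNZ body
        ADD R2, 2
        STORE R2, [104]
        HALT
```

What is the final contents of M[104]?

MOV R2, 11 → R2=11
MOV R6, 4 → R6=4
MOV R3, 100 → R3=100
LOAD R2, [R3] → R2=M[100]=10
ADD R2, 16 → R2=10+16=26
ADD R3, 4 → R3=100+4=104
SUB R6, 1 → R6=4-1=3
CMP R6, 0  (cmp 3,0)
JNZ body: taken
LOAD R2, [R3] → R2=M[104]=-4
ADD R2, 16 → R2=(-4)+16=12
ADD R3, 4 → R3=104+4=108
SUB R6, 1 → R6=3-1=2
CMP R6, 0  (cmp 2,0)
JNZ body: taken
LOAD R2, [R3] → R2=M[108]=20
ADD R2, 16 → R2=20+16=36
ADD R3, 4 → R3=108+4=112
SUB R6, 1 → R6=2-1=1
CMP R6, 0  (cmp 1,0)
JNZ body: taken
LOAD R2, [R3] → R2=M[112]=12
ADD R2, 16 → R2=12+16=28
ADD R3, 4 → R3=112+4=116
SUB R6, 1 → R6=1-1=0
CMP R6, 0  (cmp 0,0)
JNZ body: not taken
ADD R2, 2 → R2=28+2=30
STORE R2, [104] → M[104]=30
halt.

30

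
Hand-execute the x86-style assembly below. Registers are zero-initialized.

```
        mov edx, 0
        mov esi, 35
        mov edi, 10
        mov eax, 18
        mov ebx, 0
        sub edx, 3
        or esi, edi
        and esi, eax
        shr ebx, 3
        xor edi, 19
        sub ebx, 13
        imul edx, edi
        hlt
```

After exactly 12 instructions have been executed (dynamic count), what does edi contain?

25

edx=0
esi=35
edi=10
eax=18
ebx=0
edx=0-3=-3
esi=35|10=43
esi=43&18=2
ebx=0>>3=0
edi=10^19=25
ebx=0-13=-13
edx=(-3)*25=-75
After step 12: edi = 25.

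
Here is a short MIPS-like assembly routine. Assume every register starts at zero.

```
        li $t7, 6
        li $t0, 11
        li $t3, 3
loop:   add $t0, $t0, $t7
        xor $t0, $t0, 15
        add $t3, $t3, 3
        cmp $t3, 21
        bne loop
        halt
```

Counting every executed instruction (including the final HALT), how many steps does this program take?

34

after li $t7, 6: $t7=6
after li $t0, 11: $t0=11
after li $t3, 3: $t3=3
after add $t0, $t0, $t7: $t0=11+6=17
after xor $t0, $t0, 15: $t0=17^15=30
after add $t3, $t3, 3: $t3=3+3=6
cmp $t3, 21  (cmp 6,21)
bne loop: taken
after add $t0, $t0, $t7: $t0=30+6=36
after xor $t0, $t0, 15: $t0=36^15=43
after add $t3, $t3, 3: $t3=6+3=9
cmp $t3, 21  (cmp 9,21)
bne loop: taken
after add $t0, $t0, $t7: $t0=43+6=49
after xor $t0, $t0, 15: $t0=49^15=62
after add $t3, $t3, 3: $t3=9+3=12
cmp $t3, 21  (cmp 12,21)
bne loop: taken
after add $t0, $t0, $t7: $t0=62+6=68
after xor $t0, $t0, 15: $t0=68^15=75
after add $t3, $t3, 3: $t3=12+3=15
cmp $t3, 21  (cmp 15,21)
bne loop: taken
after add $t0, $t0, $t7: $t0=75+6=81
after xor $t0, $t0, 15: $t0=81^15=94
after add $t3, $t3, 3: $t3=15+3=18
cmp $t3, 21  (cmp 18,21)
bne loop: taken
after add $t0, $t0, $t7: $t0=94+6=100
after xor $t0, $t0, 15: $t0=100^15=107
after add $t3, $t3, 3: $t3=18+3=21
cmp $t3, 21  (cmp 21,21)
bne loop: not taken
halt.
Total executed instructions: 34.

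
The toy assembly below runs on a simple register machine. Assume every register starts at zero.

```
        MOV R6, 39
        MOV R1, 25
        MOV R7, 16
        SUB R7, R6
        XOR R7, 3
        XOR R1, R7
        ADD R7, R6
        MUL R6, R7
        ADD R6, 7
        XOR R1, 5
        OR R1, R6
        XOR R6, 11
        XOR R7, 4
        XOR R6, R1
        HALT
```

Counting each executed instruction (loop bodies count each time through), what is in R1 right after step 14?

-2

MOV R6, 39 → R6=39
MOV R1, 25 → R1=25
MOV R7, 16 → R7=16
SUB R7, R6 → R7=16-39=-23
XOR R7, 3 → R7=(-23)^3=-22
XOR R1, R7 → R1=25^(-22)=-13
ADD R7, R6 → R7=(-22)+39=17
MUL R6, R7 → R6=39*17=663
ADD R6, 7 → R6=663+7=670
XOR R1, 5 → R1=(-13)^5=-10
OR R1, R6 → R1=(-10)|670=-2
XOR R6, 11 → R6=670^11=661
XOR R7, 4 → R7=17^4=21
XOR R6, R1 → R6=661^(-2)=-661
After step 14: R1 = -2.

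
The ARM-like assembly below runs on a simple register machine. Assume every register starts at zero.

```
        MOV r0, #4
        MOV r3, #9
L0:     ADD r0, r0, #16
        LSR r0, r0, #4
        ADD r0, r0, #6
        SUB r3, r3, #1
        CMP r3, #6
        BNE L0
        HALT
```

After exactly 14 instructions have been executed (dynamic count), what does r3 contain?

7

MOV r0, #4 → r0=4
MOV r3, #9 → r3=9
ADD r0, r0, #16 → r0=4+16=20
LSR r0, r0, #4 → r0=20>>4=1
ADD r0, r0, #6 → r0=1+6=7
SUB r3, r3, #1 → r3=9-1=8
CMP r3, #6  (cmp 8,6)
BNE L0: taken
ADD r0, r0, #16 → r0=7+16=23
LSR r0, r0, #4 → r0=23>>4=1
ADD r0, r0, #6 → r0=1+6=7
SUB r3, r3, #1 → r3=8-1=7
CMP r3, #6  (cmp 7,6)
BNE L0: taken
After step 14: r3 = 7.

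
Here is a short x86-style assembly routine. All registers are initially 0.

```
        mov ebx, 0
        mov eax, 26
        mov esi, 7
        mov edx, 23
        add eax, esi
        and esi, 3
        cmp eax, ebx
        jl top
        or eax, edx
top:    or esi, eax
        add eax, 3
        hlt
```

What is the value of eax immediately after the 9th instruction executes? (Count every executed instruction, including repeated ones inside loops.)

55

mov ebx, 0 → ebx=0
mov eax, 26 → eax=26
mov esi, 7 → esi=7
mov edx, 23 → edx=23
add eax, esi → eax=26+7=33
and esi, 3 → esi=7&3=3
cmp eax, ebx  (cmp 33,0)
jl top: not taken
or eax, edx → eax=33|23=55
After step 9: eax = 55.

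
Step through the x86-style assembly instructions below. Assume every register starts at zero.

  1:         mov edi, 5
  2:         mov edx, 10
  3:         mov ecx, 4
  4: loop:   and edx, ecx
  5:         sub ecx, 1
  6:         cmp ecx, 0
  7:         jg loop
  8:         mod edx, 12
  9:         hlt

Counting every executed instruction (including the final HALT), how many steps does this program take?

edi=5
edx=10
ecx=4
edx=10&4=0
ecx=4-1=3
cmp ecx, 0  (cmp 3,0)
jg loop: taken
edx=0&3=0
ecx=3-1=2
cmp ecx, 0  (cmp 2,0)
jg loop: taken
edx=0&2=0
ecx=2-1=1
cmp ecx, 0  (cmp 1,0)
jg loop: taken
edx=0&1=0
ecx=1-1=0
cmp ecx, 0  (cmp 0,0)
jg loop: not taken
edx=0%12=0
halt.
Total executed instructions: 21.

21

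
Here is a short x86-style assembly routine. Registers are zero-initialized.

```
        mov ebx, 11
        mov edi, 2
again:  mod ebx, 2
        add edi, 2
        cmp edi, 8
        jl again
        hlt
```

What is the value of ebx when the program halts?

mov ebx, 11 → ebx=11
mov edi, 2 → edi=2
mod ebx, 2 → ebx=11%2=1
add edi, 2 → edi=2+2=4
cmp edi, 8  (cmp 4,8)
jl again: taken
mod ebx, 2 → ebx=1%2=1
add edi, 2 → edi=4+2=6
cmp edi, 8  (cmp 6,8)
jl again: taken
mod ebx, 2 → ebx=1%2=1
add edi, 2 → edi=6+2=8
cmp edi, 8  (cmp 8,8)
jl again: not taken
halt.

1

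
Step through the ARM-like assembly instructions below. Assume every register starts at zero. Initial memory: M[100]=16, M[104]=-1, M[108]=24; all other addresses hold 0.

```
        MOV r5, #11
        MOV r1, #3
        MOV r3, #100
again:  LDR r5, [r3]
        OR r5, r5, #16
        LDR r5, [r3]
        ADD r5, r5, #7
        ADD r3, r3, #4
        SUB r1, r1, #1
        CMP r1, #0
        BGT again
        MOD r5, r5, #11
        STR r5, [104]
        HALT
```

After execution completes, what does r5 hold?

r5=11
r1=3
r3=100
r5=M[100]=16
r5=16|16=16
r5=M[100]=16
r5=16+7=23
r3=100+4=104
r1=3-1=2
CMP r1, #0  (cmp 2,0)
BGT again: taken
r5=M[104]=-1
r5=(-1)|16=-1
r5=M[104]=-1
r5=(-1)+7=6
r3=104+4=108
r1=2-1=1
CMP r1, #0  (cmp 1,0)
BGT again: taken
r5=M[108]=24
r5=24|16=24
r5=M[108]=24
r5=24+7=31
r3=108+4=112
r1=1-1=0
CMP r1, #0  (cmp 0,0)
BGT again: not taken
r5=31%11=9
STR r5, [104] → M[104]=9
halt.

9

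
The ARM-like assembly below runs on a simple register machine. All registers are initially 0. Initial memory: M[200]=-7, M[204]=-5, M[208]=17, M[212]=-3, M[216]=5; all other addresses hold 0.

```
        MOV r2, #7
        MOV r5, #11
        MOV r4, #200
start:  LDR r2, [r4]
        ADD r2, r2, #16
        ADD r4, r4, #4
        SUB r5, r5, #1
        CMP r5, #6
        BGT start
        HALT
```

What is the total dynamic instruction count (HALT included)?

MOV r2, #7 → r2=7
MOV r5, #11 → r5=11
MOV r4, #200 → r4=200
LDR r2, [r4] → r2=M[200]=-7
ADD r2, r2, #16 → r2=(-7)+16=9
ADD r4, r4, #4 → r4=200+4=204
SUB r5, r5, #1 → r5=11-1=10
CMP r5, #6  (cmp 10,6)
BGT start: taken
LDR r2, [r4] → r2=M[204]=-5
ADD r2, r2, #16 → r2=(-5)+16=11
ADD r4, r4, #4 → r4=204+4=208
SUB r5, r5, #1 → r5=10-1=9
CMP r5, #6  (cmp 9,6)
BGT start: taken
LDR r2, [r4] → r2=M[208]=17
ADD r2, r2, #16 → r2=17+16=33
ADD r4, r4, #4 → r4=208+4=212
SUB r5, r5, #1 → r5=9-1=8
CMP r5, #6  (cmp 8,6)
BGT start: taken
LDR r2, [r4] → r2=M[212]=-3
ADD r2, r2, #16 → r2=(-3)+16=13
ADD r4, r4, #4 → r4=212+4=216
SUB r5, r5, #1 → r5=8-1=7
CMP r5, #6  (cmp 7,6)
BGT start: taken
LDR r2, [r4] → r2=M[216]=5
ADD r2, r2, #16 → r2=5+16=21
ADD r4, r4, #4 → r4=216+4=220
SUB r5, r5, #1 → r5=7-1=6
CMP r5, #6  (cmp 6,6)
BGT start: not taken
halt.
Total executed instructions: 34.

34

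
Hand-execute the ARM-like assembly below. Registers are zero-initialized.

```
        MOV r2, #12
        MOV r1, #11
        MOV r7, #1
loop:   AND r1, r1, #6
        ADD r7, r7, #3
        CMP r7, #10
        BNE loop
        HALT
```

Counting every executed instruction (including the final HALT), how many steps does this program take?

16

after MOV r2, #12: r2=12
after MOV r1, #11: r1=11
after MOV r7, #1: r7=1
after AND r1, r1, #6: r1=11&6=2
after ADD r7, r7, #3: r7=1+3=4
CMP r7, #10  (cmp 4,10)
BNE loop: taken
after AND r1, r1, #6: r1=2&6=2
after ADD r7, r7, #3: r7=4+3=7
CMP r7, #10  (cmp 7,10)
BNE loop: taken
after AND r1, r1, #6: r1=2&6=2
after ADD r7, r7, #3: r7=7+3=10
CMP r7, #10  (cmp 10,10)
BNE loop: not taken
halt.
Total executed instructions: 16.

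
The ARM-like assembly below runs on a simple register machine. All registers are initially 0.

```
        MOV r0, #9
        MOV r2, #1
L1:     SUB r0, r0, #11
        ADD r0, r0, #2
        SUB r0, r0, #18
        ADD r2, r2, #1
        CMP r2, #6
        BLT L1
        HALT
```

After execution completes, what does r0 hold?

MOV r0, #9 → r0=9
MOV r2, #1 → r2=1
SUB r0, r0, #11 → r0=9-11=-2
ADD r0, r0, #2 → r0=(-2)+2=0
SUB r0, r0, #18 → r0=0-18=-18
ADD r2, r2, #1 → r2=1+1=2
CMP r2, #6  (cmp 2,6)
BLT L1: taken
SUB r0, r0, #11 → r0=(-18)-11=-29
ADD r0, r0, #2 → r0=(-29)+2=-27
SUB r0, r0, #18 → r0=(-27)-18=-45
ADD r2, r2, #1 → r2=2+1=3
CMP r2, #6  (cmp 3,6)
BLT L1: taken
SUB r0, r0, #11 → r0=(-45)-11=-56
ADD r0, r0, #2 → r0=(-56)+2=-54
SUB r0, r0, #18 → r0=(-54)-18=-72
ADD r2, r2, #1 → r2=3+1=4
CMP r2, #6  (cmp 4,6)
BLT L1: taken
SUB r0, r0, #11 → r0=(-72)-11=-83
ADD r0, r0, #2 → r0=(-83)+2=-81
SUB r0, r0, #18 → r0=(-81)-18=-99
ADD r2, r2, #1 → r2=4+1=5
CMP r2, #6  (cmp 5,6)
BLT L1: taken
SUB r0, r0, #11 → r0=(-99)-11=-110
ADD r0, r0, #2 → r0=(-110)+2=-108
SUB r0, r0, #18 → r0=(-108)-18=-126
ADD r2, r2, #1 → r2=5+1=6
CMP r2, #6  (cmp 6,6)
BLT L1: not taken
halt.

-126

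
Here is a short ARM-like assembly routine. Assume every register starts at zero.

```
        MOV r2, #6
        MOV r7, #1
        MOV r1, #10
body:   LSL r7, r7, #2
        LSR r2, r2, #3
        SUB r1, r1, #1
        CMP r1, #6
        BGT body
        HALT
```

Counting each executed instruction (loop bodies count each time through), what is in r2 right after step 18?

MOV r2, #6 → r2=6
MOV r7, #1 → r7=1
MOV r1, #10 → r1=10
LSL r7, r7, #2 → r7=1<<2=4
LSR r2, r2, #3 → r2=6>>3=0
SUB r1, r1, #1 → r1=10-1=9
CMP r1, #6  (cmp 9,6)
BGT body: taken
LSL r7, r7, #2 → r7=4<<2=16
LSR r2, r2, #3 → r2=0>>3=0
SUB r1, r1, #1 → r1=9-1=8
CMP r1, #6  (cmp 8,6)
BGT body: taken
LSL r7, r7, #2 → r7=16<<2=64
LSR r2, r2, #3 → r2=0>>3=0
SUB r1, r1, #1 → r1=8-1=7
CMP r1, #6  (cmp 7,6)
BGT body: taken
After step 18: r2 = 0.

0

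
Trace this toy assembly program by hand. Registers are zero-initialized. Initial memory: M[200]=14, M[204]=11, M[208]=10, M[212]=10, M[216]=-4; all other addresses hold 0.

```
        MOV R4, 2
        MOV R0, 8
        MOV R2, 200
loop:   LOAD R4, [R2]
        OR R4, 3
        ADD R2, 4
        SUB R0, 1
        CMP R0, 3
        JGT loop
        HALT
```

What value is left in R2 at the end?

after MOV R4, 2: R4=2
after MOV R0, 8: R0=8
after MOV R2, 200: R2=200
after LOAD R4, [R2]: R4=M[200]=14
after OR R4, 3: R4=14|3=15
after ADD R2, 4: R2=200+4=204
after SUB R0, 1: R0=8-1=7
CMP R0, 3  (cmp 7,3)
JGT loop: taken
after LOAD R4, [R2]: R4=M[204]=11
after OR R4, 3: R4=11|3=11
after ADD R2, 4: R2=204+4=208
after SUB R0, 1: R0=7-1=6
CMP R0, 3  (cmp 6,3)
JGT loop: taken
after LOAD R4, [R2]: R4=M[208]=10
after OR R4, 3: R4=10|3=11
after ADD R2, 4: R2=208+4=212
after SUB R0, 1: R0=6-1=5
CMP R0, 3  (cmp 5,3)
JGT loop: taken
after LOAD R4, [R2]: R4=M[212]=10
after OR R4, 3: R4=10|3=11
after ADD R2, 4: R2=212+4=216
after SUB R0, 1: R0=5-1=4
CMP R0, 3  (cmp 4,3)
JGT loop: taken
after LOAD R4, [R2]: R4=M[216]=-4
after OR R4, 3: R4=(-4)|3=-1
after ADD R2, 4: R2=216+4=220
after SUB R0, 1: R0=4-1=3
CMP R0, 3  (cmp 3,3)
JGT loop: not taken
halt.

220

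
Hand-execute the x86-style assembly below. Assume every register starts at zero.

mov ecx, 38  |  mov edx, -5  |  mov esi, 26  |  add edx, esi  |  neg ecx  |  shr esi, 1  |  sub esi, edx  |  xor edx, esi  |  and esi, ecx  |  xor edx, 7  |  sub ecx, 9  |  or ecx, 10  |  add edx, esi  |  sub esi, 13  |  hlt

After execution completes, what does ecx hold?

-37

mov ecx, 38 → ecx=38
mov edx, -5 → edx=-5
mov esi, 26 → esi=26
add edx, esi → edx=(-5)+26=21
neg ecx → ecx=-(38)=-38
shr esi, 1 → esi=26>>1=13
sub esi, edx → esi=13-21=-8
xor edx, esi → edx=21^(-8)=-19
and esi, ecx → esi=(-8)&(-38)=-40
xor edx, 7 → edx=(-19)^7=-22
sub ecx, 9 → ecx=(-38)-9=-47
or ecx, 10 → ecx=(-47)|10=-37
add edx, esi → edx=(-22)+(-40)=-62
sub esi, 13 → esi=(-40)-13=-53
halt.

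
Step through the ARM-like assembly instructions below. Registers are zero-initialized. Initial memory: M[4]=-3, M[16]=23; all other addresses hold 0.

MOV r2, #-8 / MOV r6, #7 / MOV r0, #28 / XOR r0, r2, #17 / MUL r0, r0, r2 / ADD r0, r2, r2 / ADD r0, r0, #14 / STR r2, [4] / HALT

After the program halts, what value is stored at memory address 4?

-8

after MOV r2, #-8: r2=-8
after MOV r6, #7: r6=7
after MOV r0, #28: r0=28
after XOR r0, r2, #17: r0=(-8)^17=-23
after MUL r0, r0, r2: r0=(-23)*(-8)=184
after ADD r0, r2, r2: r0=(-8)+(-8)=-16
after ADD r0, r0, #14: r0=(-16)+14=-2
STR r2, [4] → M[4]=-8
halt.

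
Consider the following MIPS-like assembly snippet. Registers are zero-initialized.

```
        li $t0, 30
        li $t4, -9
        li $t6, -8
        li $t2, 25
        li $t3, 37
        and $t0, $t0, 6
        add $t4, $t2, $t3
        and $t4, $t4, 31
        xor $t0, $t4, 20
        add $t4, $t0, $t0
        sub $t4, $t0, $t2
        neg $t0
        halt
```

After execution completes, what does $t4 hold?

li $t0, 30 → $t0=30
li $t4, -9 → $t4=-9
li $t6, -8 → $t6=-8
li $t2, 25 → $t2=25
li $t3, 37 → $t3=37
and $t0, $t0, 6 → $t0=30&6=6
add $t4, $t2, $t3 → $t4=25+37=62
and $t4, $t4, 31 → $t4=62&31=30
xor $t0, $t4, 20 → $t0=30^20=10
add $t4, $t0, $t0 → $t4=10+10=20
sub $t4, $t0, $t2 → $t4=10-25=-15
neg $t0 → $t0=-(10)=-10
halt.

-15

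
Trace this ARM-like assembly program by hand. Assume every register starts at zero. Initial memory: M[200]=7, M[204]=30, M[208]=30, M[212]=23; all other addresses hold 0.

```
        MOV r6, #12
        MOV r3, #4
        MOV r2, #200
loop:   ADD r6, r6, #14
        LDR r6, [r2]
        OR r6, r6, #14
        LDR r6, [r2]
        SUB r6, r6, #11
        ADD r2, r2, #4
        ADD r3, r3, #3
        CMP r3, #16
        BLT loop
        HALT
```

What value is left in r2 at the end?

216

MOV r6, #12 → r6=12
MOV r3, #4 → r3=4
MOV r2, #200 → r2=200
ADD r6, r6, #14 → r6=12+14=26
LDR r6, [r2] → r6=M[200]=7
OR r6, r6, #14 → r6=7|14=15
LDR r6, [r2] → r6=M[200]=7
SUB r6, r6, #11 → r6=7-11=-4
ADD r2, r2, #4 → r2=200+4=204
ADD r3, r3, #3 → r3=4+3=7
CMP r3, #16  (cmp 7,16)
BLT loop: taken
ADD r6, r6, #14 → r6=(-4)+14=10
LDR r6, [r2] → r6=M[204]=30
OR r6, r6, #14 → r6=30|14=30
LDR r6, [r2] → r6=M[204]=30
SUB r6, r6, #11 → r6=30-11=19
ADD r2, r2, #4 → r2=204+4=208
ADD r3, r3, #3 → r3=7+3=10
CMP r3, #16  (cmp 10,16)
BLT loop: taken
ADD r6, r6, #14 → r6=19+14=33
LDR r6, [r2] → r6=M[208]=30
OR r6, r6, #14 → r6=30|14=30
LDR r6, [r2] → r6=M[208]=30
SUB r6, r6, #11 → r6=30-11=19
ADD r2, r2, #4 → r2=208+4=212
ADD r3, r3, #3 → r3=10+3=13
CMP r3, #16  (cmp 13,16)
BLT loop: taken
ADD r6, r6, #14 → r6=19+14=33
LDR r6, [r2] → r6=M[212]=23
OR r6, r6, #14 → r6=23|14=31
LDR r6, [r2] → r6=M[212]=23
SUB r6, r6, #11 → r6=23-11=12
ADD r2, r2, #4 → r2=212+4=216
ADD r3, r3, #3 → r3=13+3=16
CMP r3, #16  (cmp 16,16)
BLT loop: not taken
halt.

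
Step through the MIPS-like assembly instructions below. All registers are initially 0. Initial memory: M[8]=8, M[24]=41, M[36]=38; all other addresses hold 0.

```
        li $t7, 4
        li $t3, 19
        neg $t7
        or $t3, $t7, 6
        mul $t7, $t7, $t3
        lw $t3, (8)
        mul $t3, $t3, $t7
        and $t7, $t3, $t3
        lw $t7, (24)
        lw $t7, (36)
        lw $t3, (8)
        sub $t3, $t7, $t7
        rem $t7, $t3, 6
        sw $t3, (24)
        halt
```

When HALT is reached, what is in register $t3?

li $t7, 4 → $t7=4
li $t3, 19 → $t3=19
neg $t7 → $t7=-(4)=-4
or $t3, $t7, 6 → $t3=(-4)|6=-2
mul $t7, $t7, $t3 → $t7=(-4)*(-2)=8
lw $t3, (8) → $t3=M[8]=8
mul $t3, $t3, $t7 → $t3=8*8=64
and $t7, $t3, $t3 → $t7=64&64=64
lw $t7, (24) → $t7=M[24]=41
lw $t7, (36) → $t7=M[36]=38
lw $t3, (8) → $t3=M[8]=8
sub $t3, $t7, $t7 → $t3=38-38=0
rem $t7, $t3, 6 → $t7=0%6=0
sw $t3, (24) → M[24]=0
halt.

0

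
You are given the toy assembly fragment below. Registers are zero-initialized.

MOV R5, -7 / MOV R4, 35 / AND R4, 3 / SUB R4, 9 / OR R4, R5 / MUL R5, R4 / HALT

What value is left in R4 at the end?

after MOV R5, -7: R5=-7
after MOV R4, 35: R4=35
after AND R4, 3: R4=35&3=3
after SUB R4, 9: R4=3-9=-6
after OR R4, R5: R4=(-6)|(-7)=-5
after MUL R5, R4: R5=(-7)*(-5)=35
halt.

-5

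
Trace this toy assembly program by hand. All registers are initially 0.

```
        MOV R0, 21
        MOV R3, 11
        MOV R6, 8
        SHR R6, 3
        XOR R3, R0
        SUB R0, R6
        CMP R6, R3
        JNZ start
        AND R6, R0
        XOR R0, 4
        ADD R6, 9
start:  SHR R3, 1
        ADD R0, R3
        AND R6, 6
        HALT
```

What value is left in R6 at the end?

MOV R0, 21 → R0=21
MOV R3, 11 → R3=11
MOV R6, 8 → R6=8
SHR R6, 3 → R6=8>>3=1
XOR R3, R0 → R3=11^21=30
SUB R0, R6 → R0=21-1=20
CMP R6, R3  (cmp 1,30)
JNZ start: taken
SHR R3, 1 → R3=30>>1=15
ADD R0, R3 → R0=20+15=35
AND R6, 6 → R6=1&6=0
halt.

0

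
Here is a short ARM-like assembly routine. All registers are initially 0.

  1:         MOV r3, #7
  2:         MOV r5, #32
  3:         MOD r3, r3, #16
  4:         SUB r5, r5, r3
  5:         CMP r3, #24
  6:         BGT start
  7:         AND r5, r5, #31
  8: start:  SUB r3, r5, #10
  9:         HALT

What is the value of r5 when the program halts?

25

after MOV r3, #7: r3=7
after MOV r5, #32: r5=32
after MOD r3, r3, #16: r3=7%16=7
after SUB r5, r5, r3: r5=32-7=25
CMP r3, #24  (cmp 7,24)
BGT start: not taken
after AND r5, r5, #31: r5=25&31=25
after SUB r3, r5, #10: r3=25-10=15
halt.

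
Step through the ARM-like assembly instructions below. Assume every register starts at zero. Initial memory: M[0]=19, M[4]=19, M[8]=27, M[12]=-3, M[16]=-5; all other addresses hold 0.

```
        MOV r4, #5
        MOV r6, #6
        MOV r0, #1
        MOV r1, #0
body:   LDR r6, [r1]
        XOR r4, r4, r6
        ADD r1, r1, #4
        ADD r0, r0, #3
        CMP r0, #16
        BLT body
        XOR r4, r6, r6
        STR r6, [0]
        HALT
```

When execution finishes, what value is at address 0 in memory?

after MOV r4, #5: r4=5
after MOV r6, #6: r6=6
after MOV r0, #1: r0=1
after MOV r1, #0: r1=0
after LDR r6, [r1]: r6=M[0]=19
after XOR r4, r4, r6: r4=5^19=22
after ADD r1, r1, #4: r1=0+4=4
after ADD r0, r0, #3: r0=1+3=4
CMP r0, #16  (cmp 4,16)
BLT body: taken
after LDR r6, [r1]: r6=M[4]=19
after XOR r4, r4, r6: r4=22^19=5
after ADD r1, r1, #4: r1=4+4=8
after ADD r0, r0, #3: r0=4+3=7
CMP r0, #16  (cmp 7,16)
BLT body: taken
after LDR r6, [r1]: r6=M[8]=27
after XOR r4, r4, r6: r4=5^27=30
after ADD r1, r1, #4: r1=8+4=12
after ADD r0, r0, #3: r0=7+3=10
CMP r0, #16  (cmp 10,16)
BLT body: taken
after LDR r6, [r1]: r6=M[12]=-3
after XOR r4, r4, r6: r4=30^(-3)=-29
after ADD r1, r1, #4: r1=12+4=16
after ADD r0, r0, #3: r0=10+3=13
CMP r0, #16  (cmp 13,16)
BLT body: taken
after LDR r6, [r1]: r6=M[16]=-5
after XOR r4, r4, r6: r4=(-29)^(-5)=24
after ADD r1, r1, #4: r1=16+4=20
after ADD r0, r0, #3: r0=13+3=16
CMP r0, #16  (cmp 16,16)
BLT body: not taken
after XOR r4, r6, r6: r4=(-5)^(-5)=0
STR r6, [0] → M[0]=-5
halt.

-5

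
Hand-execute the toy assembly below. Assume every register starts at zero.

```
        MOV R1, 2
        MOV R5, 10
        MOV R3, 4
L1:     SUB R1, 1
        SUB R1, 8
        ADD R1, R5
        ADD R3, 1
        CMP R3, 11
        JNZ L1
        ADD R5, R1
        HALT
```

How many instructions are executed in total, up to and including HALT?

47

after MOV R1, 2: R1=2
after MOV R5, 10: R5=10
after MOV R3, 4: R3=4
after SUB R1, 1: R1=2-1=1
after SUB R1, 8: R1=1-8=-7
after ADD R1, R5: R1=(-7)+10=3
after ADD R3, 1: R3=4+1=5
CMP R3, 11  (cmp 5,11)
JNZ L1: taken
after SUB R1, 1: R1=3-1=2
after SUB R1, 8: R1=2-8=-6
after ADD R1, R5: R1=(-6)+10=4
after ADD R3, 1: R3=5+1=6
CMP R3, 11  (cmp 6,11)
JNZ L1: taken
after SUB R1, 1: R1=4-1=3
after SUB R1, 8: R1=3-8=-5
after ADD R1, R5: R1=(-5)+10=5
after ADD R3, 1: R3=6+1=7
CMP R3, 11  (cmp 7,11)
JNZ L1: taken
after SUB R1, 1: R1=5-1=4
after SUB R1, 8: R1=4-8=-4
after ADD R1, R5: R1=(-4)+10=6
after ADD R3, 1: R3=7+1=8
CMP R3, 11  (cmp 8,11)
JNZ L1: taken
after SUB R1, 1: R1=6-1=5
after SUB R1, 8: R1=5-8=-3
after ADD R1, R5: R1=(-3)+10=7
after ADD R3, 1: R3=8+1=9
CMP R3, 11  (cmp 9,11)
JNZ L1: taken
after SUB R1, 1: R1=7-1=6
after SUB R1, 8: R1=6-8=-2
after ADD R1, R5: R1=(-2)+10=8
after ADD R3, 1: R3=9+1=10
CMP R3, 11  (cmp 10,11)
JNZ L1: taken
after SUB R1, 1: R1=8-1=7
after SUB R1, 8: R1=7-8=-1
after ADD R1, R5: R1=(-1)+10=9
after ADD R3, 1: R3=10+1=11
CMP R3, 11  (cmp 11,11)
JNZ L1: not taken
after ADD R5, R1: R5=10+9=19
halt.
Total executed instructions: 47.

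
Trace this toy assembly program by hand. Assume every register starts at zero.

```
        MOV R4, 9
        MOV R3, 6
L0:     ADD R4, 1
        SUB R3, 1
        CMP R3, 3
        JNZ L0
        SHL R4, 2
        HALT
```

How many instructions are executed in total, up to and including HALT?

16

MOV R4, 9 → R4=9
MOV R3, 6 → R3=6
ADD R4, 1 → R4=9+1=10
SUB R3, 1 → R3=6-1=5
CMP R3, 3  (cmp 5,3)
JNZ L0: taken
ADD R4, 1 → R4=10+1=11
SUB R3, 1 → R3=5-1=4
CMP R3, 3  (cmp 4,3)
JNZ L0: taken
ADD R4, 1 → R4=11+1=12
SUB R3, 1 → R3=4-1=3
CMP R3, 3  (cmp 3,3)
JNZ L0: not taken
SHL R4, 2 → R4=12<<2=48
halt.
Total executed instructions: 16.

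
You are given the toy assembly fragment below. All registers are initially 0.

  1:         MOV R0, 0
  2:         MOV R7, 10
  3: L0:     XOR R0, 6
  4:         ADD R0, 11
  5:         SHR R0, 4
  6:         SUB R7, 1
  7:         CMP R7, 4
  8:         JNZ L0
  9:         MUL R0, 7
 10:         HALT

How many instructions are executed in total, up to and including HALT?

after MOV R0, 0: R0=0
after MOV R7, 10: R7=10
after XOR R0, 6: R0=0^6=6
after ADD R0, 11: R0=6+11=17
after SHR R0, 4: R0=17>>4=1
after SUB R7, 1: R7=10-1=9
CMP R7, 4  (cmp 9,4)
JNZ L0: taken
after XOR R0, 6: R0=1^6=7
after ADD R0, 11: R0=7+11=18
after SHR R0, 4: R0=18>>4=1
after SUB R7, 1: R7=9-1=8
CMP R7, 4  (cmp 8,4)
JNZ L0: taken
after XOR R0, 6: R0=1^6=7
after ADD R0, 11: R0=7+11=18
after SHR R0, 4: R0=18>>4=1
after SUB R7, 1: R7=8-1=7
CMP R7, 4  (cmp 7,4)
JNZ L0: taken
after XOR R0, 6: R0=1^6=7
after ADD R0, 11: R0=7+11=18
after SHR R0, 4: R0=18>>4=1
after SUB R7, 1: R7=7-1=6
CMP R7, 4  (cmp 6,4)
JNZ L0: taken
after XOR R0, 6: R0=1^6=7
after ADD R0, 11: R0=7+11=18
after SHR R0, 4: R0=18>>4=1
after SUB R7, 1: R7=6-1=5
CMP R7, 4  (cmp 5,4)
JNZ L0: taken
after XOR R0, 6: R0=1^6=7
after ADD R0, 11: R0=7+11=18
after SHR R0, 4: R0=18>>4=1
after SUB R7, 1: R7=5-1=4
CMP R7, 4  (cmp 4,4)
JNZ L0: not taken
after MUL R0, 7: R0=1*7=7
halt.
Total executed instructions: 40.

40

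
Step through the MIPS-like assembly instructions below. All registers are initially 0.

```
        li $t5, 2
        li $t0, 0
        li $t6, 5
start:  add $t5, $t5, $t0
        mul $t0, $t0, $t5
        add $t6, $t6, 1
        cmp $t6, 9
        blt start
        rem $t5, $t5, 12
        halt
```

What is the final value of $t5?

2

li $t5, 2 → $t5=2
li $t0, 0 → $t0=0
li $t6, 5 → $t6=5
add $t5, $t5, $t0 → $t5=2+0=2
mul $t0, $t0, $t5 → $t0=0*2=0
add $t6, $t6, 1 → $t6=5+1=6
cmp $t6, 9  (cmp 6,9)
blt start: taken
add $t5, $t5, $t0 → $t5=2+0=2
mul $t0, $t0, $t5 → $t0=0*2=0
add $t6, $t6, 1 → $t6=6+1=7
cmp $t6, 9  (cmp 7,9)
blt start: taken
add $t5, $t5, $t0 → $t5=2+0=2
mul $t0, $t0, $t5 → $t0=0*2=0
add $t6, $t6, 1 → $t6=7+1=8
cmp $t6, 9  (cmp 8,9)
blt start: taken
add $t5, $t5, $t0 → $t5=2+0=2
mul $t0, $t0, $t5 → $t0=0*2=0
add $t6, $t6, 1 → $t6=8+1=9
cmp $t6, 9  (cmp 9,9)
blt start: not taken
rem $t5, $t5, 12 → $t5=2%12=2
halt.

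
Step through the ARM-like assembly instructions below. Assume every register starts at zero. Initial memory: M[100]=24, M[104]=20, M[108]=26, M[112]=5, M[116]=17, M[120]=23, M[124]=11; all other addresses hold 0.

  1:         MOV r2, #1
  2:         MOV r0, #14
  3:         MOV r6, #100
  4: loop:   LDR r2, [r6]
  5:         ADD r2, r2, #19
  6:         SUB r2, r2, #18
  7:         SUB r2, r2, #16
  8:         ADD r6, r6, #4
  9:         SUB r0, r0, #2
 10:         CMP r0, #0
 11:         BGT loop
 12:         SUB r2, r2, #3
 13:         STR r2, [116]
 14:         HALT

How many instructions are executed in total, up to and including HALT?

62

MOV r2, #1 → r2=1
MOV r0, #14 → r0=14
MOV r6, #100 → r6=100
LDR r2, [r6] → r2=M[100]=24
ADD r2, r2, #19 → r2=24+19=43
SUB r2, r2, #18 → r2=43-18=25
SUB r2, r2, #16 → r2=25-16=9
ADD r6, r6, #4 → r6=100+4=104
SUB r0, r0, #2 → r0=14-2=12
CMP r0, #0  (cmp 12,0)
BGT loop: taken
LDR r2, [r6] → r2=M[104]=20
ADD r2, r2, #19 → r2=20+19=39
SUB r2, r2, #18 → r2=39-18=21
SUB r2, r2, #16 → r2=21-16=5
ADD r6, r6, #4 → r6=104+4=108
SUB r0, r0, #2 → r0=12-2=10
CMP r0, #0  (cmp 10,0)
BGT loop: taken
LDR r2, [r6] → r2=M[108]=26
ADD r2, r2, #19 → r2=26+19=45
SUB r2, r2, #18 → r2=45-18=27
SUB r2, r2, #16 → r2=27-16=11
ADD r6, r6, #4 → r6=108+4=112
SUB r0, r0, #2 → r0=10-2=8
CMP r0, #0  (cmp 8,0)
BGT loop: taken
LDR r2, [r6] → r2=M[112]=5
ADD r2, r2, #19 → r2=5+19=24
SUB r2, r2, #18 → r2=24-18=6
SUB r2, r2, #16 → r2=6-16=-10
ADD r6, r6, #4 → r6=112+4=116
SUB r0, r0, #2 → r0=8-2=6
CMP r0, #0  (cmp 6,0)
BGT loop: taken
LDR r2, [r6] → r2=M[116]=17
ADD r2, r2, #19 → r2=17+19=36
SUB r2, r2, #18 → r2=36-18=18
SUB r2, r2, #16 → r2=18-16=2
ADD r6, r6, #4 → r6=116+4=120
SUB r0, r0, #2 → r0=6-2=4
CMP r0, #0  (cmp 4,0)
BGT loop: taken
LDR r2, [r6] → r2=M[120]=23
ADD r2, r2, #19 → r2=23+19=42
SUB r2, r2, #18 → r2=42-18=24
SUB r2, r2, #16 → r2=24-16=8
ADD r6, r6, #4 → r6=120+4=124
SUB r0, r0, #2 → r0=4-2=2
CMP r0, #0  (cmp 2,0)
BGT loop: taken
LDR r2, [r6] → r2=M[124]=11
ADD r2, r2, #19 → r2=11+19=30
SUB r2, r2, #18 → r2=30-18=12
SUB r2, r2, #16 → r2=12-16=-4
ADD r6, r6, #4 → r6=124+4=128
SUB r0, r0, #2 → r0=2-2=0
CMP r0, #0  (cmp 0,0)
BGT loop: not taken
SUB r2, r2, #3 → r2=(-4)-3=-7
STR r2, [116] → M[116]=-7
halt.
Total executed instructions: 62.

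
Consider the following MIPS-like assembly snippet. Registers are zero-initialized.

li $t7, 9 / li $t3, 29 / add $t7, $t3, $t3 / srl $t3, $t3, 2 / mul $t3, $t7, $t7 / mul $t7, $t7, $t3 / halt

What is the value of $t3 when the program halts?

3364

after li $t7, 9: $t7=9
after li $t3, 29: $t3=29
after add $t7, $t3, $t3: $t7=29+29=58
after srl $t3, $t3, 2: $t3=29>>2=7
after mul $t3, $t7, $t7: $t3=58*58=3364
after mul $t7, $t7, $t3: $t7=58*3364=195112
halt.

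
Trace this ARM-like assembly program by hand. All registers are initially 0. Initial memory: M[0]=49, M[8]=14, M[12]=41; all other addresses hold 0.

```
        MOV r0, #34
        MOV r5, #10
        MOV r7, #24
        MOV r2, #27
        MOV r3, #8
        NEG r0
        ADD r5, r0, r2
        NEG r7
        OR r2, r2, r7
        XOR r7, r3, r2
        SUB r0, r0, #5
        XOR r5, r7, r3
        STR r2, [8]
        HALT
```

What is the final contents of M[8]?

-5

after MOV r0, #34: r0=34
after MOV r5, #10: r5=10
after MOV r7, #24: r7=24
after MOV r2, #27: r2=27
after MOV r3, #8: r3=8
after NEG r0: r0=-(34)=-34
after ADD r5, r0, r2: r5=(-34)+27=-7
after NEG r7: r7=-(24)=-24
after OR r2, r2, r7: r2=27|(-24)=-5
after XOR r7, r3, r2: r7=8^(-5)=-13
after SUB r0, r0, #5: r0=(-34)-5=-39
after XOR r5, r7, r3: r5=(-13)^8=-5
STR r2, [8] → M[8]=-5
halt.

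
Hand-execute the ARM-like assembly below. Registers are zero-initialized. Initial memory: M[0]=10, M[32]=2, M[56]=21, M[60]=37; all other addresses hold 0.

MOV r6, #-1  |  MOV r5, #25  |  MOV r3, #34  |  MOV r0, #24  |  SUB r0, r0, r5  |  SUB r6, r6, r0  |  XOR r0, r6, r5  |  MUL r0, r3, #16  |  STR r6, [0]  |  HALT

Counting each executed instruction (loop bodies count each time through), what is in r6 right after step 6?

0

MOV r6, #-1 → r6=-1
MOV r5, #25 → r5=25
MOV r3, #34 → r3=34
MOV r0, #24 → r0=24
SUB r0, r0, r5 → r0=24-25=-1
SUB r6, r6, r0 → r6=(-1)-(-1)=0
After step 6: r6 = 0.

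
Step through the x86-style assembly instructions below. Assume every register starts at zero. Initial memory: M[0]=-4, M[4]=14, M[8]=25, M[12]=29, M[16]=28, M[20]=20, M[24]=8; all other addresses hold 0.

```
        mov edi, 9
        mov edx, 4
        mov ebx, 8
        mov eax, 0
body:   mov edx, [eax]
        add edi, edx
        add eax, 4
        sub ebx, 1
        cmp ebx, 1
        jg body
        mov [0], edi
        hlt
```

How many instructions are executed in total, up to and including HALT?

after mov edi, 9: edi=9
after mov edx, 4: edx=4
after mov ebx, 8: ebx=8
after mov eax, 0: eax=0
after mov edx, [eax]: edx=M[0]=-4
after add edi, edx: edi=9+(-4)=5
after add eax, 4: eax=0+4=4
after sub ebx, 1: ebx=8-1=7
cmp ebx, 1  (cmp 7,1)
jg body: taken
after mov edx, [eax]: edx=M[4]=14
after add edi, edx: edi=5+14=19
after add eax, 4: eax=4+4=8
after sub ebx, 1: ebx=7-1=6
cmp ebx, 1  (cmp 6,1)
jg body: taken
after mov edx, [eax]: edx=M[8]=25
after add edi, edx: edi=19+25=44
after add eax, 4: eax=8+4=12
after sub ebx, 1: ebx=6-1=5
cmp ebx, 1  (cmp 5,1)
jg body: taken
after mov edx, [eax]: edx=M[12]=29
after add edi, edx: edi=44+29=73
after add eax, 4: eax=12+4=16
after sub ebx, 1: ebx=5-1=4
cmp ebx, 1  (cmp 4,1)
jg body: taken
after mov edx, [eax]: edx=M[16]=28
after add edi, edx: edi=73+28=101
after add eax, 4: eax=16+4=20
after sub ebx, 1: ebx=4-1=3
cmp ebx, 1  (cmp 3,1)
jg body: taken
after mov edx, [eax]: edx=M[20]=20
after add edi, edx: edi=101+20=121
after add eax, 4: eax=20+4=24
after sub ebx, 1: ebx=3-1=2
cmp ebx, 1  (cmp 2,1)
jg body: taken
after mov edx, [eax]: edx=M[24]=8
after add edi, edx: edi=121+8=129
after add eax, 4: eax=24+4=28
after sub ebx, 1: ebx=2-1=1
cmp ebx, 1  (cmp 1,1)
jg body: not taken
mov [0], edi → M[0]=129
halt.
Total executed instructions: 48.

48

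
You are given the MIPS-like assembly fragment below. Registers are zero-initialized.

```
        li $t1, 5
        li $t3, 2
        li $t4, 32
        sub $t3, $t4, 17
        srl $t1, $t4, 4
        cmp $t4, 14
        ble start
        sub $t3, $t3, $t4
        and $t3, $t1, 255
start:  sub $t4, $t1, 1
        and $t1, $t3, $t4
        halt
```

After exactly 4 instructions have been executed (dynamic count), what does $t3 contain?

li $t1, 5 → $t1=5
li $t3, 2 → $t3=2
li $t4, 32 → $t4=32
sub $t3, $t4, 17 → $t3=32-17=15
After step 4: $t3 = 15.

15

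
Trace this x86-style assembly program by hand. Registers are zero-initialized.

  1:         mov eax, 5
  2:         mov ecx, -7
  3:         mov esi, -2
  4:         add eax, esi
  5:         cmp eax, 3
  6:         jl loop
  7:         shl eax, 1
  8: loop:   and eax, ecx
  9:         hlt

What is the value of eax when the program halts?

0

mov eax, 5 → eax=5
mov ecx, -7 → ecx=-7
mov esi, -2 → esi=-2
add eax, esi → eax=5+(-2)=3
cmp eax, 3  (cmp 3,3)
jl loop: not taken
shl eax, 1 → eax=3<<1=6
and eax, ecx → eax=6&(-7)=0
halt.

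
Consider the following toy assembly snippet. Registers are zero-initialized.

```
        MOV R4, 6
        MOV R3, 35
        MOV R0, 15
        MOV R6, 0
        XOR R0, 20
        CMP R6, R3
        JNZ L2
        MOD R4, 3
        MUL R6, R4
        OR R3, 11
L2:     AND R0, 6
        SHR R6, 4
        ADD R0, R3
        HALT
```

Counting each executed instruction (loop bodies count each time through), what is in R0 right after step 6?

27

R4=6
R3=35
R0=15
R6=0
R0=15^20=27
CMP R6, R3  (cmp 0,35)
After step 6: R0 = 27.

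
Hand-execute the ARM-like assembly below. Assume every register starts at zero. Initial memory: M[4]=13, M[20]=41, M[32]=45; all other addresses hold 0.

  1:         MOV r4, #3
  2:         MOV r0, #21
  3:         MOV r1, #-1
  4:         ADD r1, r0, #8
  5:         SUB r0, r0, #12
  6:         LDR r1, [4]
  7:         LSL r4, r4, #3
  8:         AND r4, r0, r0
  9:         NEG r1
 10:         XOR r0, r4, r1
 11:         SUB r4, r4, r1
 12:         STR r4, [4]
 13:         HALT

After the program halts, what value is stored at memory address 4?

22

after MOV r4, #3: r4=3
after MOV r0, #21: r0=21
after MOV r1, #-1: r1=-1
after ADD r1, r0, #8: r1=21+8=29
after SUB r0, r0, #12: r0=21-12=9
after LDR r1, [4]: r1=M[4]=13
after LSL r4, r4, #3: r4=3<<3=24
after AND r4, r0, r0: r4=9&9=9
after NEG r1: r1=-(13)=-13
after XOR r0, r4, r1: r0=9^(-13)=-6
after SUB r4, r4, r1: r4=9-(-13)=22
STR r4, [4] → M[4]=22
halt.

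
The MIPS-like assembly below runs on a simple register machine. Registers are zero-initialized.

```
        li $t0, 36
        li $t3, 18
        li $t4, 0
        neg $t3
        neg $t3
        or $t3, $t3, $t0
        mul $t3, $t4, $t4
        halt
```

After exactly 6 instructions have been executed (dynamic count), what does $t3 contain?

li $t0, 36 → $t0=36
li $t3, 18 → $t3=18
li $t4, 0 → $t4=0
neg $t3 → $t3=-(18)=-18
neg $t3 → $t3=-(-18)=18
or $t3, $t3, $t0 → $t3=18|36=54
After step 6: $t3 = 54.

54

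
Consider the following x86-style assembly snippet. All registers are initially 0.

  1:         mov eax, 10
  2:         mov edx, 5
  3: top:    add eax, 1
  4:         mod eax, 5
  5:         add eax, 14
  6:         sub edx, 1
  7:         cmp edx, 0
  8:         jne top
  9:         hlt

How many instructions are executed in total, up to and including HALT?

eax=10
edx=5
eax=10+1=11
eax=11%5=1
eax=1+14=15
edx=5-1=4
cmp edx, 0  (cmp 4,0)
jne top: taken
eax=15+1=16
eax=16%5=1
eax=1+14=15
edx=4-1=3
cmp edx, 0  (cmp 3,0)
jne top: taken
eax=15+1=16
eax=16%5=1
eax=1+14=15
edx=3-1=2
cmp edx, 0  (cmp 2,0)
jne top: taken
eax=15+1=16
eax=16%5=1
eax=1+14=15
edx=2-1=1
cmp edx, 0  (cmp 1,0)
jne top: taken
eax=15+1=16
eax=16%5=1
eax=1+14=15
edx=1-1=0
cmp edx, 0  (cmp 0,0)
jne top: not taken
halt.
Total executed instructions: 33.

33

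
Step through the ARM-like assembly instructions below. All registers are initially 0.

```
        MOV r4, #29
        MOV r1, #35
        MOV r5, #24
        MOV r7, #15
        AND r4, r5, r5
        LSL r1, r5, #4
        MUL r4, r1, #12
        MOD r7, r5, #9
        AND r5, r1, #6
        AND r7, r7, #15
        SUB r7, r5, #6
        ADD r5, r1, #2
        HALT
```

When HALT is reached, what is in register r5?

MOV r4, #29 → r4=29
MOV r1, #35 → r1=35
MOV r5, #24 → r5=24
MOV r7, #15 → r7=15
AND r4, r5, r5 → r4=24&24=24
LSL r1, r5, #4 → r1=24<<4=384
MUL r4, r1, #12 → r4=384*12=4608
MOD r7, r5, #9 → r7=24%9=6
AND r5, r1, #6 → r5=384&6=0
AND r7, r7, #15 → r7=6&15=6
SUB r7, r5, #6 → r7=0-6=-6
ADD r5, r1, #2 → r5=384+2=386
halt.

386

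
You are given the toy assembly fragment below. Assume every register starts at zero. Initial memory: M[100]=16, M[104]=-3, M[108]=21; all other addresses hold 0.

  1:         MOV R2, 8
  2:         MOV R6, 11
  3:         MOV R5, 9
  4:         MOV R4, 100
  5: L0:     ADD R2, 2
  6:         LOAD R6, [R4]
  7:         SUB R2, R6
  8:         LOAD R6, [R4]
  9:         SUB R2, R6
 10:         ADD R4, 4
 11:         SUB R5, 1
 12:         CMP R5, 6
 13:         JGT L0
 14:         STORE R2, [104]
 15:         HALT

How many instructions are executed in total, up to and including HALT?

33

after MOV R2, 8: R2=8
after MOV R6, 11: R6=11
after MOV R5, 9: R5=9
after MOV R4, 100: R4=100
after ADD R2, 2: R2=8+2=10
after LOAD R6, [R4]: R6=M[100]=16
after SUB R2, R6: R2=10-16=-6
after LOAD R6, [R4]: R6=M[100]=16
after SUB R2, R6: R2=(-6)-16=-22
after ADD R4, 4: R4=100+4=104
after SUB R5, 1: R5=9-1=8
CMP R5, 6  (cmp 8,6)
JGT L0: taken
after ADD R2, 2: R2=(-22)+2=-20
after LOAD R6, [R4]: R6=M[104]=-3
after SUB R2, R6: R2=(-20)-(-3)=-17
after LOAD R6, [R4]: R6=M[104]=-3
after SUB R2, R6: R2=(-17)-(-3)=-14
after ADD R4, 4: R4=104+4=108
after SUB R5, 1: R5=8-1=7
CMP R5, 6  (cmp 7,6)
JGT L0: taken
after ADD R2, 2: R2=(-14)+2=-12
after LOAD R6, [R4]: R6=M[108]=21
after SUB R2, R6: R2=(-12)-21=-33
after LOAD R6, [R4]: R6=M[108]=21
after SUB R2, R6: R2=(-33)-21=-54
after ADD R4, 4: R4=108+4=112
after SUB R5, 1: R5=7-1=6
CMP R5, 6  (cmp 6,6)
JGT L0: not taken
STORE R2, [104] → M[104]=-54
halt.
Total executed instructions: 33.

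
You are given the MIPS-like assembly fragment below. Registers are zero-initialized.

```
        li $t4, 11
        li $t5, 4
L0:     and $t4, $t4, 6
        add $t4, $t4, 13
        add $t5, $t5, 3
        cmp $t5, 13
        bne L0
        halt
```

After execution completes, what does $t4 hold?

15

$t4=11
$t5=4
$t4=11&6=2
$t4=2+13=15
$t5=4+3=7
cmp $t5, 13  (cmp 7,13)
bne L0: taken
$t4=15&6=6
$t4=6+13=19
$t5=7+3=10
cmp $t5, 13  (cmp 10,13)
bne L0: taken
$t4=19&6=2
$t4=2+13=15
$t5=10+3=13
cmp $t5, 13  (cmp 13,13)
bne L0: not taken
halt.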